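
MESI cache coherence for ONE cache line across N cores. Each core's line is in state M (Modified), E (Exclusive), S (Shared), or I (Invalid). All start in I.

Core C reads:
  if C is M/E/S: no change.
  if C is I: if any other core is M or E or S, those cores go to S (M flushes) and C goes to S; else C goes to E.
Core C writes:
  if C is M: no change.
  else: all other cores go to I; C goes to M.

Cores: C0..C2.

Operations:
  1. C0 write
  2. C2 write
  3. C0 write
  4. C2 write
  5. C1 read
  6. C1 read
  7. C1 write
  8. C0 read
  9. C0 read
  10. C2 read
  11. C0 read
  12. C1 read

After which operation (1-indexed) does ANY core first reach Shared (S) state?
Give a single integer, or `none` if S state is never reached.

Answer: 5

Derivation:
Op 1: C0 write [C0 write: invalidate none -> C0=M] -> [M,I,I]
Op 2: C2 write [C2 write: invalidate ['C0=M'] -> C2=M] -> [I,I,M]
Op 3: C0 write [C0 write: invalidate ['C2=M'] -> C0=M] -> [M,I,I]
Op 4: C2 write [C2 write: invalidate ['C0=M'] -> C2=M] -> [I,I,M]
Op 5: C1 read [C1 read from I: others=['C2=M'] -> C1=S, others downsized to S] -> [I,S,S]
  -> First S state at op 5; remaining ops need not be traced.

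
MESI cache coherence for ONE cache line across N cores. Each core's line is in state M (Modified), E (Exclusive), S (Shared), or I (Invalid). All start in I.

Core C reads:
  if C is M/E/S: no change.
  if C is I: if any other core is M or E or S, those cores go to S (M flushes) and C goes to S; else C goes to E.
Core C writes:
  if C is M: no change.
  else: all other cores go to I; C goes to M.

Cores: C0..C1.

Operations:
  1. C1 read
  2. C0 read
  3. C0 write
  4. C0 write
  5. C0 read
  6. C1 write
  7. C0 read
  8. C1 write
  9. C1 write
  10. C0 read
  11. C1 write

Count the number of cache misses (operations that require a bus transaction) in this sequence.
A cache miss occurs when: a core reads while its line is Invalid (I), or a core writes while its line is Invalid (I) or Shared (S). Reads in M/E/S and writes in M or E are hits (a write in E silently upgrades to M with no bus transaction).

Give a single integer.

Answer: 8

Derivation:
Op 1: C1 read [C1 read from I: no other sharers -> C1=E (exclusive)] -> [I,E] [MISS #1: read from I]
Op 2: C0 read [C0 read from I: others=['C1=E'] -> C0=S, others downsized to S] -> [S,S] [MISS #2: read from I]
Op 3: C0 write [C0 write: invalidate ['C1=S'] -> C0=M] -> [M,I] [MISS #3: write from S]
Op 4: C0 write [C0 write: already M (modified), no change] -> [M,I] [hit: write from M]
Op 5: C0 read [C0 read: already in M, no change] -> [M,I] [hit: read from M]
Op 6: C1 write [C1 write: invalidate ['C0=M'] -> C1=M] -> [I,M] [MISS #4: write from I]
Op 7: C0 read [C0 read from I: others=['C1=M'] -> C0=S, others downsized to S] -> [S,S] [MISS #5: read from I]
Op 8: C1 write [C1 write: invalidate ['C0=S'] -> C1=M] -> [I,M] [MISS #6: write from S]
Op 9: C1 write [C1 write: already M (modified), no change] -> [I,M] [hit: write from M]
Op 10: C0 read [C0 read from I: others=['C1=M'] -> C0=S, others downsized to S] -> [S,S] [MISS #7: read from I]
Op 11: C1 write [C1 write: invalidate ['C0=S'] -> C1=M] -> [I,M] [MISS #8: write from S]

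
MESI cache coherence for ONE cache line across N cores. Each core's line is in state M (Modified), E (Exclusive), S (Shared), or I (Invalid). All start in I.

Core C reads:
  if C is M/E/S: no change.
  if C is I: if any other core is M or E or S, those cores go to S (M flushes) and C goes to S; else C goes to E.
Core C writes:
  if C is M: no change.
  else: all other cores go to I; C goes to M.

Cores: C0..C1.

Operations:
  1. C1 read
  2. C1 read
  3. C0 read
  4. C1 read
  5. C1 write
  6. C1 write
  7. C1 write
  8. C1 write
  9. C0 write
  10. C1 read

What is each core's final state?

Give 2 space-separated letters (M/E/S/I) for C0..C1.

Op 1: C1 read [C1 read from I: no other sharers -> C1=E (exclusive)] -> [I,E]
Op 2: C1 read [C1 read: already in E, no change] -> [I,E]
Op 3: C0 read [C0 read from I: others=['C1=E'] -> C0=S, others downsized to S] -> [S,S]
Op 4: C1 read [C1 read: already in S, no change] -> [S,S]
Op 5: C1 write [C1 write: invalidate ['C0=S'] -> C1=M] -> [I,M]
Op 6: C1 write [C1 write: already M (modified), no change] -> [I,M]
Op 7: C1 write [C1 write: already M (modified), no change] -> [I,M]
Op 8: C1 write [C1 write: already M (modified), no change] -> [I,M]
Op 9: C0 write [C0 write: invalidate ['C1=M'] -> C0=M] -> [M,I]
Op 10: C1 read [C1 read from I: others=['C0=M'] -> C1=S, others downsized to S] -> [S,S]

Answer: S S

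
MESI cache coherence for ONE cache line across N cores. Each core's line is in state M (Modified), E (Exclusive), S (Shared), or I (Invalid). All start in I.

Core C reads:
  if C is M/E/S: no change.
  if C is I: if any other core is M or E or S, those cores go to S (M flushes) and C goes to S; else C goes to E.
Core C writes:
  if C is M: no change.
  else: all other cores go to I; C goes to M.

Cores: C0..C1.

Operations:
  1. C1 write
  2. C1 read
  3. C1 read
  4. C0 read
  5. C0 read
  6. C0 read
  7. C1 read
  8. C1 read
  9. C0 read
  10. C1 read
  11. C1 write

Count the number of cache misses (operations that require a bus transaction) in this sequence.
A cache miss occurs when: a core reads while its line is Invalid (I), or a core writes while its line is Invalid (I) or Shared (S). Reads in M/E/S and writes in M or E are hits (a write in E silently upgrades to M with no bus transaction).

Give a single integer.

Answer: 3

Derivation:
Op 1: C1 write [C1 write: invalidate none -> C1=M] -> [I,M] [MISS #1: write from I]
Op 2: C1 read [C1 read: already in M, no change] -> [I,M] [hit: read from M]
Op 3: C1 read [C1 read: already in M, no change] -> [I,M] [hit: read from M]
Op 4: C0 read [C0 read from I: others=['C1=M'] -> C0=S, others downsized to S] -> [S,S] [MISS #2: read from I]
Op 5: C0 read [C0 read: already in S, no change] -> [S,S] [hit: read from S]
Op 6: C0 read [C0 read: already in S, no change] -> [S,S] [hit: read from S]
Op 7: C1 read [C1 read: already in S, no change] -> [S,S] [hit: read from S]
Op 8: C1 read [C1 read: already in S, no change] -> [S,S] [hit: read from S]
Op 9: C0 read [C0 read: already in S, no change] -> [S,S] [hit: read from S]
Op 10: C1 read [C1 read: already in S, no change] -> [S,S] [hit: read from S]
Op 11: C1 write [C1 write: invalidate ['C0=S'] -> C1=M] -> [I,M] [MISS #3: write from S]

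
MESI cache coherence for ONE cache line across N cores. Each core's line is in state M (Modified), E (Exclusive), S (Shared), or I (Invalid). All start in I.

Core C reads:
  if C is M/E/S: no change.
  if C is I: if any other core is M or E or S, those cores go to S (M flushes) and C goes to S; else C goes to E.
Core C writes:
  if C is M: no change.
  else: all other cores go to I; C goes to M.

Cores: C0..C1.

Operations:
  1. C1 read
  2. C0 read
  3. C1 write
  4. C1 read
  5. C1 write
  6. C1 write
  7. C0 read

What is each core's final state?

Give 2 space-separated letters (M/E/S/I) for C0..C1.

Op 1: C1 read [C1 read from I: no other sharers -> C1=E (exclusive)] -> [I,E]
Op 2: C0 read [C0 read from I: others=['C1=E'] -> C0=S, others downsized to S] -> [S,S]
Op 3: C1 write [C1 write: invalidate ['C0=S'] -> C1=M] -> [I,M]
Op 4: C1 read [C1 read: already in M, no change] -> [I,M]
Op 5: C1 write [C1 write: already M (modified), no change] -> [I,M]
Op 6: C1 write [C1 write: already M (modified), no change] -> [I,M]
Op 7: C0 read [C0 read from I: others=['C1=M'] -> C0=S, others downsized to S] -> [S,S]

Answer: S S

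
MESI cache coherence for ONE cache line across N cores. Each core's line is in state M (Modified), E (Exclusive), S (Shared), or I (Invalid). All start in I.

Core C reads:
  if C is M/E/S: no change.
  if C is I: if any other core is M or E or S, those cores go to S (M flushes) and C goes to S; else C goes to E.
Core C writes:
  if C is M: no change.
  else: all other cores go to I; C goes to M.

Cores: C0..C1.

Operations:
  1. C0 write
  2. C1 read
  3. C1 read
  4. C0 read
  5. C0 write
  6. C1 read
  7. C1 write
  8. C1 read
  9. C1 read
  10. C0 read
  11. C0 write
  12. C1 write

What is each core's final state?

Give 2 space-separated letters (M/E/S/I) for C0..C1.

Answer: I M

Derivation:
Op 1: C0 write [C0 write: invalidate none -> C0=M] -> [M,I]
Op 2: C1 read [C1 read from I: others=['C0=M'] -> C1=S, others downsized to S] -> [S,S]
Op 3: C1 read [C1 read: already in S, no change] -> [S,S]
Op 4: C0 read [C0 read: already in S, no change] -> [S,S]
Op 5: C0 write [C0 write: invalidate ['C1=S'] -> C0=M] -> [M,I]
Op 6: C1 read [C1 read from I: others=['C0=M'] -> C1=S, others downsized to S] -> [S,S]
Op 7: C1 write [C1 write: invalidate ['C0=S'] -> C1=M] -> [I,M]
Op 8: C1 read [C1 read: already in M, no change] -> [I,M]
Op 9: C1 read [C1 read: already in M, no change] -> [I,M]
Op 10: C0 read [C0 read from I: others=['C1=M'] -> C0=S, others downsized to S] -> [S,S]
Op 11: C0 write [C0 write: invalidate ['C1=S'] -> C0=M] -> [M,I]
Op 12: C1 write [C1 write: invalidate ['C0=M'] -> C1=M] -> [I,M]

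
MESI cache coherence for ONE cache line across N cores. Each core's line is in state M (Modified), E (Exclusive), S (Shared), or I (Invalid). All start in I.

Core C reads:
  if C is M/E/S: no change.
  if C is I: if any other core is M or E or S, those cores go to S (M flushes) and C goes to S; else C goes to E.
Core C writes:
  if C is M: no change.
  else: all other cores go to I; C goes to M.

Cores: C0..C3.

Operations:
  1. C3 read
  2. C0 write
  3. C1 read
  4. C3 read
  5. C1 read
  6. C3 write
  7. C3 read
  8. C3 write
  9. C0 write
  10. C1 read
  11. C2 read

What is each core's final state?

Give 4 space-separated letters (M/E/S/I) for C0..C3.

Op 1: C3 read [C3 read from I: no other sharers -> C3=E (exclusive)] -> [I,I,I,E]
Op 2: C0 write [C0 write: invalidate ['C3=E'] -> C0=M] -> [M,I,I,I]
Op 3: C1 read [C1 read from I: others=['C0=M'] -> C1=S, others downsized to S] -> [S,S,I,I]
Op 4: C3 read [C3 read from I: others=['C0=S', 'C1=S'] -> C3=S, others downsized to S] -> [S,S,I,S]
Op 5: C1 read [C1 read: already in S, no change] -> [S,S,I,S]
Op 6: C3 write [C3 write: invalidate ['C0=S', 'C1=S'] -> C3=M] -> [I,I,I,M]
Op 7: C3 read [C3 read: already in M, no change] -> [I,I,I,M]
Op 8: C3 write [C3 write: already M (modified), no change] -> [I,I,I,M]
Op 9: C0 write [C0 write: invalidate ['C3=M'] -> C0=M] -> [M,I,I,I]
Op 10: C1 read [C1 read from I: others=['C0=M'] -> C1=S, others downsized to S] -> [S,S,I,I]
Op 11: C2 read [C2 read from I: others=['C0=S', 'C1=S'] -> C2=S, others downsized to S] -> [S,S,S,I]

Answer: S S S I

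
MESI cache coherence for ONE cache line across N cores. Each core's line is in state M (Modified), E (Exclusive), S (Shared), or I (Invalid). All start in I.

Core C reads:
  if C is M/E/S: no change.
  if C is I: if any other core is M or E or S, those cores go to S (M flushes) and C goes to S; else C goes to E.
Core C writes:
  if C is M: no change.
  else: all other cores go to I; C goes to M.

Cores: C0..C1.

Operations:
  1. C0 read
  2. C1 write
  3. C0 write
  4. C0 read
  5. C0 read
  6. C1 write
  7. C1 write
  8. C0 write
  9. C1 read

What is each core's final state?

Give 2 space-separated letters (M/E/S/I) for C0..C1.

Op 1: C0 read [C0 read from I: no other sharers -> C0=E (exclusive)] -> [E,I]
Op 2: C1 write [C1 write: invalidate ['C0=E'] -> C1=M] -> [I,M]
Op 3: C0 write [C0 write: invalidate ['C1=M'] -> C0=M] -> [M,I]
Op 4: C0 read [C0 read: already in M, no change] -> [M,I]
Op 5: C0 read [C0 read: already in M, no change] -> [M,I]
Op 6: C1 write [C1 write: invalidate ['C0=M'] -> C1=M] -> [I,M]
Op 7: C1 write [C1 write: already M (modified), no change] -> [I,M]
Op 8: C0 write [C0 write: invalidate ['C1=M'] -> C0=M] -> [M,I]
Op 9: C1 read [C1 read from I: others=['C0=M'] -> C1=S, others downsized to S] -> [S,S]

Answer: S S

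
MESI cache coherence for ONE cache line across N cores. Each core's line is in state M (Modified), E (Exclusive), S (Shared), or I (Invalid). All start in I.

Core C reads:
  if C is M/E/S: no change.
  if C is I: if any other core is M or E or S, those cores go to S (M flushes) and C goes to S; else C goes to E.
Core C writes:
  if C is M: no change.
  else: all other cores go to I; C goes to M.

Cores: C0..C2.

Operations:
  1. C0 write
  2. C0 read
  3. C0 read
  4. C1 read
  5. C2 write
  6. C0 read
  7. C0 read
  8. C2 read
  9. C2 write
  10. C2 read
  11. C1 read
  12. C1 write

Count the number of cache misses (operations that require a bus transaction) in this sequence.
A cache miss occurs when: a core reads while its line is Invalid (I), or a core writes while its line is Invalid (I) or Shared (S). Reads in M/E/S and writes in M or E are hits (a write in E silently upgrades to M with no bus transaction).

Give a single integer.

Answer: 7

Derivation:
Op 1: C0 write [C0 write: invalidate none -> C0=M] -> [M,I,I] [MISS #1: write from I]
Op 2: C0 read [C0 read: already in M, no change] -> [M,I,I] [hit: read from M]
Op 3: C0 read [C0 read: already in M, no change] -> [M,I,I] [hit: read from M]
Op 4: C1 read [C1 read from I: others=['C0=M'] -> C1=S, others downsized to S] -> [S,S,I] [MISS #2: read from I]
Op 5: C2 write [C2 write: invalidate ['C0=S', 'C1=S'] -> C2=M] -> [I,I,M] [MISS #3: write from I]
Op 6: C0 read [C0 read from I: others=['C2=M'] -> C0=S, others downsized to S] -> [S,I,S] [MISS #4: read from I]
Op 7: C0 read [C0 read: already in S, no change] -> [S,I,S] [hit: read from S]
Op 8: C2 read [C2 read: already in S, no change] -> [S,I,S] [hit: read from S]
Op 9: C2 write [C2 write: invalidate ['C0=S'] -> C2=M] -> [I,I,M] [MISS #5: write from S]
Op 10: C2 read [C2 read: already in M, no change] -> [I,I,M] [hit: read from M]
Op 11: C1 read [C1 read from I: others=['C2=M'] -> C1=S, others downsized to S] -> [I,S,S] [MISS #6: read from I]
Op 12: C1 write [C1 write: invalidate ['C2=S'] -> C1=M] -> [I,M,I] [MISS #7: write from S]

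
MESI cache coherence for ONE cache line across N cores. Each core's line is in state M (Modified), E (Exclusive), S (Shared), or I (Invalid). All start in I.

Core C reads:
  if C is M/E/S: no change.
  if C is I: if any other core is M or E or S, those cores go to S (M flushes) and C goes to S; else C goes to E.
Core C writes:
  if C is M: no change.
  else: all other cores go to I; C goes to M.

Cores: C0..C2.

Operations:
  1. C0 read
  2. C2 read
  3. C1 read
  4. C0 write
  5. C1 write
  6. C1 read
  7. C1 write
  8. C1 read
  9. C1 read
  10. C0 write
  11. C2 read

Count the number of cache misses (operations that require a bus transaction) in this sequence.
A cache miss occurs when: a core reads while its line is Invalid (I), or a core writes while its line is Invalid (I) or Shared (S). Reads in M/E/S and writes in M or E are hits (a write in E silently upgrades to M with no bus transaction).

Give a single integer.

Op 1: C0 read [C0 read from I: no other sharers -> C0=E (exclusive)] -> [E,I,I] [MISS #1: read from I]
Op 2: C2 read [C2 read from I: others=['C0=E'] -> C2=S, others downsized to S] -> [S,I,S] [MISS #2: read from I]
Op 3: C1 read [C1 read from I: others=['C0=S', 'C2=S'] -> C1=S, others downsized to S] -> [S,S,S] [MISS #3: read from I]
Op 4: C0 write [C0 write: invalidate ['C1=S', 'C2=S'] -> C0=M] -> [M,I,I] [MISS #4: write from S]
Op 5: C1 write [C1 write: invalidate ['C0=M'] -> C1=M] -> [I,M,I] [MISS #5: write from I]
Op 6: C1 read [C1 read: already in M, no change] -> [I,M,I] [hit: read from M]
Op 7: C1 write [C1 write: already M (modified), no change] -> [I,M,I] [hit: write from M]
Op 8: C1 read [C1 read: already in M, no change] -> [I,M,I] [hit: read from M]
Op 9: C1 read [C1 read: already in M, no change] -> [I,M,I] [hit: read from M]
Op 10: C0 write [C0 write: invalidate ['C1=M'] -> C0=M] -> [M,I,I] [MISS #6: write from I]
Op 11: C2 read [C2 read from I: others=['C0=M'] -> C2=S, others downsized to S] -> [S,I,S] [MISS #7: read from I]

Answer: 7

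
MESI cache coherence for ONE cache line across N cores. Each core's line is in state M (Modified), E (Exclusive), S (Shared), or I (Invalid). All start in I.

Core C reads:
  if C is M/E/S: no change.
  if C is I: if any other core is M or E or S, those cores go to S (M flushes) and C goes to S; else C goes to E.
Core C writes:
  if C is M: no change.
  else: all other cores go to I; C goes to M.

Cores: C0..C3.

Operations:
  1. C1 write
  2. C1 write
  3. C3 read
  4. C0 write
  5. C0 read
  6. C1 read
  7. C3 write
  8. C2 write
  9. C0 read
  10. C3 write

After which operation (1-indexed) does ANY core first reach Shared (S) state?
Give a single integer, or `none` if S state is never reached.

Op 1: C1 write [C1 write: invalidate none -> C1=M] -> [I,M,I,I]
Op 2: C1 write [C1 write: already M (modified), no change] -> [I,M,I,I]
Op 3: C3 read [C3 read from I: others=['C1=M'] -> C3=S, others downsized to S] -> [I,S,I,S]
  -> First S state at op 3; remaining ops need not be traced.

Answer: 3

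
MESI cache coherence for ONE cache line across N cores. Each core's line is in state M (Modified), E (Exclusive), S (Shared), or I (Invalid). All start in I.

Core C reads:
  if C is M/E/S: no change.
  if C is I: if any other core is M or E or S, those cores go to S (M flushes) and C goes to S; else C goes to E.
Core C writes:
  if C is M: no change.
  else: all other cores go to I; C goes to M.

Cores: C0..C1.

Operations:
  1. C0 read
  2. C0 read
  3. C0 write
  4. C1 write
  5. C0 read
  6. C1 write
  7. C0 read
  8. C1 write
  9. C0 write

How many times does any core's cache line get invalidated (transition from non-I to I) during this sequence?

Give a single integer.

Op 1: C0 read [C0 read from I: no other sharers -> C0=E (exclusive)] -> [E,I] (invalidations this op: 0; running total: 0)
Op 2: C0 read [C0 read: already in E, no change] -> [E,I] (invalidations this op: 0; running total: 0)
Op 3: C0 write [C0 write: invalidate none -> C0=M] -> [M,I] (invalidations this op: 0; running total: 0)
Op 4: C1 write [C1 write: invalidate ['C0=M'] -> C1=M] -> [I,M] (invalidations this op: 1; running total: 1)
Op 5: C0 read [C0 read from I: others=['C1=M'] -> C0=S, others downsized to S] -> [S,S] (invalidations this op: 0; running total: 1)
Op 6: C1 write [C1 write: invalidate ['C0=S'] -> C1=M] -> [I,M] (invalidations this op: 1; running total: 2)
Op 7: C0 read [C0 read from I: others=['C1=M'] -> C0=S, others downsized to S] -> [S,S] (invalidations this op: 0; running total: 2)
Op 8: C1 write [C1 write: invalidate ['C0=S'] -> C1=M] -> [I,M] (invalidations this op: 1; running total: 3)
Op 9: C0 write [C0 write: invalidate ['C1=M'] -> C0=M] -> [M,I] (invalidations this op: 1; running total: 4)

Answer: 4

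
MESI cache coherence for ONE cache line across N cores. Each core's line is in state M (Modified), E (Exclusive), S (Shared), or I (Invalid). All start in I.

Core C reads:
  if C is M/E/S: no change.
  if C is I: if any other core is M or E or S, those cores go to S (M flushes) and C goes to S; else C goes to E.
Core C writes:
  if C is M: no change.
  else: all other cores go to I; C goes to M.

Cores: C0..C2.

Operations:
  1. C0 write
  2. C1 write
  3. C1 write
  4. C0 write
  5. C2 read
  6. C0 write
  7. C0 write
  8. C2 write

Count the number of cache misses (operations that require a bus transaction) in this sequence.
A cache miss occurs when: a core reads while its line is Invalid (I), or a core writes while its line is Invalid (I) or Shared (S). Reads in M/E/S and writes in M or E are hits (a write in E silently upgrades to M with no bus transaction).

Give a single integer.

Op 1: C0 write [C0 write: invalidate none -> C0=M] -> [M,I,I] [MISS #1: write from I]
Op 2: C1 write [C1 write: invalidate ['C0=M'] -> C1=M] -> [I,M,I] [MISS #2: write from I]
Op 3: C1 write [C1 write: already M (modified), no change] -> [I,M,I] [hit: write from M]
Op 4: C0 write [C0 write: invalidate ['C1=M'] -> C0=M] -> [M,I,I] [MISS #3: write from I]
Op 5: C2 read [C2 read from I: others=['C0=M'] -> C2=S, others downsized to S] -> [S,I,S] [MISS #4: read from I]
Op 6: C0 write [C0 write: invalidate ['C2=S'] -> C0=M] -> [M,I,I] [MISS #5: write from S]
Op 7: C0 write [C0 write: already M (modified), no change] -> [M,I,I] [hit: write from M]
Op 8: C2 write [C2 write: invalidate ['C0=M'] -> C2=M] -> [I,I,M] [MISS #6: write from I]

Answer: 6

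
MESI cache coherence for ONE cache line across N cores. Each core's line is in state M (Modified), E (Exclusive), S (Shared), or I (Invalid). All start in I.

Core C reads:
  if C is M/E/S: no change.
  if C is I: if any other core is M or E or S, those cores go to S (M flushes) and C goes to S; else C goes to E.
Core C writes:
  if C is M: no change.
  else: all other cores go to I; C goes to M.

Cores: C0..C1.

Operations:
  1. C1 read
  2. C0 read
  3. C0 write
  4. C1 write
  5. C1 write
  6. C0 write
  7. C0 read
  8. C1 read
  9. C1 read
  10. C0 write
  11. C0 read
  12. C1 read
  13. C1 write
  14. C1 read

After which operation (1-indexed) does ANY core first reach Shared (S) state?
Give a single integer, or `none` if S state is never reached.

Answer: 2

Derivation:
Op 1: C1 read [C1 read from I: no other sharers -> C1=E (exclusive)] -> [I,E]
Op 2: C0 read [C0 read from I: others=['C1=E'] -> C0=S, others downsized to S] -> [S,S]
  -> First S state at op 2; remaining ops need not be traced.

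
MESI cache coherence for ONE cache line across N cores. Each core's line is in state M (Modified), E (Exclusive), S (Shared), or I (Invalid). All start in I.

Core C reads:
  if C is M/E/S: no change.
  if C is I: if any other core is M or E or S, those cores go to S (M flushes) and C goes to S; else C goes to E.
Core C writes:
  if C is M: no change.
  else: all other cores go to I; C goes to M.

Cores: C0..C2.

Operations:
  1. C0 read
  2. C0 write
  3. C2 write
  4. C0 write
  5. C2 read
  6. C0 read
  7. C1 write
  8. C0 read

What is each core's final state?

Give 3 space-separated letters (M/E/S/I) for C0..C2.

Answer: S S I

Derivation:
Op 1: C0 read [C0 read from I: no other sharers -> C0=E (exclusive)] -> [E,I,I]
Op 2: C0 write [C0 write: invalidate none -> C0=M] -> [M,I,I]
Op 3: C2 write [C2 write: invalidate ['C0=M'] -> C2=M] -> [I,I,M]
Op 4: C0 write [C0 write: invalidate ['C2=M'] -> C0=M] -> [M,I,I]
Op 5: C2 read [C2 read from I: others=['C0=M'] -> C2=S, others downsized to S] -> [S,I,S]
Op 6: C0 read [C0 read: already in S, no change] -> [S,I,S]
Op 7: C1 write [C1 write: invalidate ['C0=S', 'C2=S'] -> C1=M] -> [I,M,I]
Op 8: C0 read [C0 read from I: others=['C1=M'] -> C0=S, others downsized to S] -> [S,S,I]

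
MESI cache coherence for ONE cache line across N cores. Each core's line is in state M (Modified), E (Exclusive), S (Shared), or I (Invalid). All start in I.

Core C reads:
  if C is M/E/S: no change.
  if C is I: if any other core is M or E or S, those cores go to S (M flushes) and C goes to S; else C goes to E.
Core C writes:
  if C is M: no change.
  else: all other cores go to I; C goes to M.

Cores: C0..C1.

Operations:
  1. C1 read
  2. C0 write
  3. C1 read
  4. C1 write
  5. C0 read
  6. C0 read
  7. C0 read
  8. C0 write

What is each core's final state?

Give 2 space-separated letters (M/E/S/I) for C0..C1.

Answer: M I

Derivation:
Op 1: C1 read [C1 read from I: no other sharers -> C1=E (exclusive)] -> [I,E]
Op 2: C0 write [C0 write: invalidate ['C1=E'] -> C0=M] -> [M,I]
Op 3: C1 read [C1 read from I: others=['C0=M'] -> C1=S, others downsized to S] -> [S,S]
Op 4: C1 write [C1 write: invalidate ['C0=S'] -> C1=M] -> [I,M]
Op 5: C0 read [C0 read from I: others=['C1=M'] -> C0=S, others downsized to S] -> [S,S]
Op 6: C0 read [C0 read: already in S, no change] -> [S,S]
Op 7: C0 read [C0 read: already in S, no change] -> [S,S]
Op 8: C0 write [C0 write: invalidate ['C1=S'] -> C0=M] -> [M,I]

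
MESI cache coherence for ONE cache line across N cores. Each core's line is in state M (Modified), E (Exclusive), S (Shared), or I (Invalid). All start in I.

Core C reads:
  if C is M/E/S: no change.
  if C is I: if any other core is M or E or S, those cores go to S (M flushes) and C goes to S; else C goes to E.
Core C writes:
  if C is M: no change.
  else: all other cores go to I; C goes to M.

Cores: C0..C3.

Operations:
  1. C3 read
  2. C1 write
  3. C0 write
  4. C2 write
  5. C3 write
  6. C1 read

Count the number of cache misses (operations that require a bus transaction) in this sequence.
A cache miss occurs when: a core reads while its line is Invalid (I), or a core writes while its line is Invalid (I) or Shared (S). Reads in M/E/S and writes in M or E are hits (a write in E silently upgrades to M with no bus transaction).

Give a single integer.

Op 1: C3 read [C3 read from I: no other sharers -> C3=E (exclusive)] -> [I,I,I,E] [MISS #1: read from I]
Op 2: C1 write [C1 write: invalidate ['C3=E'] -> C1=M] -> [I,M,I,I] [MISS #2: write from I]
Op 3: C0 write [C0 write: invalidate ['C1=M'] -> C0=M] -> [M,I,I,I] [MISS #3: write from I]
Op 4: C2 write [C2 write: invalidate ['C0=M'] -> C2=M] -> [I,I,M,I] [MISS #4: write from I]
Op 5: C3 write [C3 write: invalidate ['C2=M'] -> C3=M] -> [I,I,I,M] [MISS #5: write from I]
Op 6: C1 read [C1 read from I: others=['C3=M'] -> C1=S, others downsized to S] -> [I,S,I,S] [MISS #6: read from I]

Answer: 6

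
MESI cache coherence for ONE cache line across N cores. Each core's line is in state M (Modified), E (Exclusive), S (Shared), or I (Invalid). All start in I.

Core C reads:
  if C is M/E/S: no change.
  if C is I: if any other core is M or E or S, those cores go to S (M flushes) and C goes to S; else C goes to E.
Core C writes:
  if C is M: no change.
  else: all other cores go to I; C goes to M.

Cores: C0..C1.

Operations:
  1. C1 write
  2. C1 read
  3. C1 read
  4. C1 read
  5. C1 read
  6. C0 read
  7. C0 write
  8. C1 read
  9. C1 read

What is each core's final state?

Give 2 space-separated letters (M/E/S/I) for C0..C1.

Op 1: C1 write [C1 write: invalidate none -> C1=M] -> [I,M]
Op 2: C1 read [C1 read: already in M, no change] -> [I,M]
Op 3: C1 read [C1 read: already in M, no change] -> [I,M]
Op 4: C1 read [C1 read: already in M, no change] -> [I,M]
Op 5: C1 read [C1 read: already in M, no change] -> [I,M]
Op 6: C0 read [C0 read from I: others=['C1=M'] -> C0=S, others downsized to S] -> [S,S]
Op 7: C0 write [C0 write: invalidate ['C1=S'] -> C0=M] -> [M,I]
Op 8: C1 read [C1 read from I: others=['C0=M'] -> C1=S, others downsized to S] -> [S,S]
Op 9: C1 read [C1 read: already in S, no change] -> [S,S]

Answer: S S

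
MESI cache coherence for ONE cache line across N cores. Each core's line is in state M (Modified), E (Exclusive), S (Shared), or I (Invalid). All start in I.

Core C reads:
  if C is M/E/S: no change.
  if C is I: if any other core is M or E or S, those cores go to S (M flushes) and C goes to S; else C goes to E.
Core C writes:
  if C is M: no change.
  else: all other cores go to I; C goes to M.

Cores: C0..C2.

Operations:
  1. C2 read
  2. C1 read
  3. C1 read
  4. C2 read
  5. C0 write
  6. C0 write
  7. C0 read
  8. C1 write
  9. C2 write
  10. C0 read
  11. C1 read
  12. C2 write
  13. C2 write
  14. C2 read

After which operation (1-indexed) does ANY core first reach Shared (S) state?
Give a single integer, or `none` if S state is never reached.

Op 1: C2 read [C2 read from I: no other sharers -> C2=E (exclusive)] -> [I,I,E]
Op 2: C1 read [C1 read from I: others=['C2=E'] -> C1=S, others downsized to S] -> [I,S,S]
  -> First S state at op 2; remaining ops need not be traced.

Answer: 2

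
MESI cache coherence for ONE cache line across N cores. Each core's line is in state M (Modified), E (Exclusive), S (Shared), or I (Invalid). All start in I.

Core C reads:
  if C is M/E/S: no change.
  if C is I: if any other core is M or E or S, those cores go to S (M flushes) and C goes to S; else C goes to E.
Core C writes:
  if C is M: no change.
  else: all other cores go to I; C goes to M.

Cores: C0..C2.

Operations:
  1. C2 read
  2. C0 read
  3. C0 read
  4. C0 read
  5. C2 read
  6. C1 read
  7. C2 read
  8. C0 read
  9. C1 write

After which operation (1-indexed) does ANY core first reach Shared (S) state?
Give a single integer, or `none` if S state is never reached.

Answer: 2

Derivation:
Op 1: C2 read [C2 read from I: no other sharers -> C2=E (exclusive)] -> [I,I,E]
Op 2: C0 read [C0 read from I: others=['C2=E'] -> C0=S, others downsized to S] -> [S,I,S]
  -> First S state at op 2; remaining ops need not be traced.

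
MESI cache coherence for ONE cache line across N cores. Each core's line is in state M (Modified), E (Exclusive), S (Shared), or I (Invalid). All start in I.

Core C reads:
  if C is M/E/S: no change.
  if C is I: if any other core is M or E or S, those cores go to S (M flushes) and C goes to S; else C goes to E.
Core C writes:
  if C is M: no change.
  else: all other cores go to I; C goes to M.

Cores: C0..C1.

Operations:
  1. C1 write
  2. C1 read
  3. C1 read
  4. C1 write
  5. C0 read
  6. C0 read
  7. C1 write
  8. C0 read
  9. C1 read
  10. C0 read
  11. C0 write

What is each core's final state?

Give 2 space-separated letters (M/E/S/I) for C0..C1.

Answer: M I

Derivation:
Op 1: C1 write [C1 write: invalidate none -> C1=M] -> [I,M]
Op 2: C1 read [C1 read: already in M, no change] -> [I,M]
Op 3: C1 read [C1 read: already in M, no change] -> [I,M]
Op 4: C1 write [C1 write: already M (modified), no change] -> [I,M]
Op 5: C0 read [C0 read from I: others=['C1=M'] -> C0=S, others downsized to S] -> [S,S]
Op 6: C0 read [C0 read: already in S, no change] -> [S,S]
Op 7: C1 write [C1 write: invalidate ['C0=S'] -> C1=M] -> [I,M]
Op 8: C0 read [C0 read from I: others=['C1=M'] -> C0=S, others downsized to S] -> [S,S]
Op 9: C1 read [C1 read: already in S, no change] -> [S,S]
Op 10: C0 read [C0 read: already in S, no change] -> [S,S]
Op 11: C0 write [C0 write: invalidate ['C1=S'] -> C0=M] -> [M,I]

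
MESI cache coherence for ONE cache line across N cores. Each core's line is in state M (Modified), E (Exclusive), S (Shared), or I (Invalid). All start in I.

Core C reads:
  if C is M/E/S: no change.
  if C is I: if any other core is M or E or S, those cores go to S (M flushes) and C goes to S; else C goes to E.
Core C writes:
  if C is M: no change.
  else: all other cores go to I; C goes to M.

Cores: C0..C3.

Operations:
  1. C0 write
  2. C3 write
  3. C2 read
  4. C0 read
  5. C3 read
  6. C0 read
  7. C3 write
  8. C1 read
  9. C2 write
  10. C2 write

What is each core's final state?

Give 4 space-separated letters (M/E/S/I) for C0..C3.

Op 1: C0 write [C0 write: invalidate none -> C0=M] -> [M,I,I,I]
Op 2: C3 write [C3 write: invalidate ['C0=M'] -> C3=M] -> [I,I,I,M]
Op 3: C2 read [C2 read from I: others=['C3=M'] -> C2=S, others downsized to S] -> [I,I,S,S]
Op 4: C0 read [C0 read from I: others=['C2=S', 'C3=S'] -> C0=S, others downsized to S] -> [S,I,S,S]
Op 5: C3 read [C3 read: already in S, no change] -> [S,I,S,S]
Op 6: C0 read [C0 read: already in S, no change] -> [S,I,S,S]
Op 7: C3 write [C3 write: invalidate ['C0=S', 'C2=S'] -> C3=M] -> [I,I,I,M]
Op 8: C1 read [C1 read from I: others=['C3=M'] -> C1=S, others downsized to S] -> [I,S,I,S]
Op 9: C2 write [C2 write: invalidate ['C1=S', 'C3=S'] -> C2=M] -> [I,I,M,I]
Op 10: C2 write [C2 write: already M (modified), no change] -> [I,I,M,I]

Answer: I I M I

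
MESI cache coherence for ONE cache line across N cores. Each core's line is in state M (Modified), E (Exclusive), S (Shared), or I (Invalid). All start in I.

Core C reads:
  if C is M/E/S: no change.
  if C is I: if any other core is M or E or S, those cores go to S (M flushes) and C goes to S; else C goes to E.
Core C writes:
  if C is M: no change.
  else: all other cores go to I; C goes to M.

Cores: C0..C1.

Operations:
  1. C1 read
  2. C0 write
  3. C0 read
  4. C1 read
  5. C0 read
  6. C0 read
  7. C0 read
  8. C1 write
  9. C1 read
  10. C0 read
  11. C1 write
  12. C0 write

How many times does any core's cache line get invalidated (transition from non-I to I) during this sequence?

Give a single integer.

Op 1: C1 read [C1 read from I: no other sharers -> C1=E (exclusive)] -> [I,E] (invalidations this op: 0; running total: 0)
Op 2: C0 write [C0 write: invalidate ['C1=E'] -> C0=M] -> [M,I] (invalidations this op: 1; running total: 1)
Op 3: C0 read [C0 read: already in M, no change] -> [M,I] (invalidations this op: 0; running total: 1)
Op 4: C1 read [C1 read from I: others=['C0=M'] -> C1=S, others downsized to S] -> [S,S] (invalidations this op: 0; running total: 1)
Op 5: C0 read [C0 read: already in S, no change] -> [S,S] (invalidations this op: 0; running total: 1)
Op 6: C0 read [C0 read: already in S, no change] -> [S,S] (invalidations this op: 0; running total: 1)
Op 7: C0 read [C0 read: already in S, no change] -> [S,S] (invalidations this op: 0; running total: 1)
Op 8: C1 write [C1 write: invalidate ['C0=S'] -> C1=M] -> [I,M] (invalidations this op: 1; running total: 2)
Op 9: C1 read [C1 read: already in M, no change] -> [I,M] (invalidations this op: 0; running total: 2)
Op 10: C0 read [C0 read from I: others=['C1=M'] -> C0=S, others downsized to S] -> [S,S] (invalidations this op: 0; running total: 2)
Op 11: C1 write [C1 write: invalidate ['C0=S'] -> C1=M] -> [I,M] (invalidations this op: 1; running total: 3)
Op 12: C0 write [C0 write: invalidate ['C1=M'] -> C0=M] -> [M,I] (invalidations this op: 1; running total: 4)

Answer: 4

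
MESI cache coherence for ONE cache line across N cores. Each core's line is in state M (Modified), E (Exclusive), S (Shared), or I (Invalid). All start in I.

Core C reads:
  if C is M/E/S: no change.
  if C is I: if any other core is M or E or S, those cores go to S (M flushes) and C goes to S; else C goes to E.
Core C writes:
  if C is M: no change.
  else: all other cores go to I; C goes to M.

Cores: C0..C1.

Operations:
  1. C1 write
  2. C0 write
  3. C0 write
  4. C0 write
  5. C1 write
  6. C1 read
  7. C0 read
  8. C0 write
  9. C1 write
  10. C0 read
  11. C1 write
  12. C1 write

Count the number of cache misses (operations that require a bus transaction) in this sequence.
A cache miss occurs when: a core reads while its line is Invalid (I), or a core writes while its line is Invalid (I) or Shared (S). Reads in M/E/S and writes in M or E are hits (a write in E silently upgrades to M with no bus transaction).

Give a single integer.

Answer: 8

Derivation:
Op 1: C1 write [C1 write: invalidate none -> C1=M] -> [I,M] [MISS #1: write from I]
Op 2: C0 write [C0 write: invalidate ['C1=M'] -> C0=M] -> [M,I] [MISS #2: write from I]
Op 3: C0 write [C0 write: already M (modified), no change] -> [M,I] [hit: write from M]
Op 4: C0 write [C0 write: already M (modified), no change] -> [M,I] [hit: write from M]
Op 5: C1 write [C1 write: invalidate ['C0=M'] -> C1=M] -> [I,M] [MISS #3: write from I]
Op 6: C1 read [C1 read: already in M, no change] -> [I,M] [hit: read from M]
Op 7: C0 read [C0 read from I: others=['C1=M'] -> C0=S, others downsized to S] -> [S,S] [MISS #4: read from I]
Op 8: C0 write [C0 write: invalidate ['C1=S'] -> C0=M] -> [M,I] [MISS #5: write from S]
Op 9: C1 write [C1 write: invalidate ['C0=M'] -> C1=M] -> [I,M] [MISS #6: write from I]
Op 10: C0 read [C0 read from I: others=['C1=M'] -> C0=S, others downsized to S] -> [S,S] [MISS #7: read from I]
Op 11: C1 write [C1 write: invalidate ['C0=S'] -> C1=M] -> [I,M] [MISS #8: write from S]
Op 12: C1 write [C1 write: already M (modified), no change] -> [I,M] [hit: write from M]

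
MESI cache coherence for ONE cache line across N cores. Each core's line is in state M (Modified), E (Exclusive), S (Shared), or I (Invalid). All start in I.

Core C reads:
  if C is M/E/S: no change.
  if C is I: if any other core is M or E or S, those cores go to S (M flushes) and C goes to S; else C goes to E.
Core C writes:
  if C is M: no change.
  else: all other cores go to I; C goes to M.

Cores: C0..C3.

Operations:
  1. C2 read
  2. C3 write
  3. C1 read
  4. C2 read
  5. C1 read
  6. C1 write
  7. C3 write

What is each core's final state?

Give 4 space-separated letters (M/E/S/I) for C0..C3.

Answer: I I I M

Derivation:
Op 1: C2 read [C2 read from I: no other sharers -> C2=E (exclusive)] -> [I,I,E,I]
Op 2: C3 write [C3 write: invalidate ['C2=E'] -> C3=M] -> [I,I,I,M]
Op 3: C1 read [C1 read from I: others=['C3=M'] -> C1=S, others downsized to S] -> [I,S,I,S]
Op 4: C2 read [C2 read from I: others=['C1=S', 'C3=S'] -> C2=S, others downsized to S] -> [I,S,S,S]
Op 5: C1 read [C1 read: already in S, no change] -> [I,S,S,S]
Op 6: C1 write [C1 write: invalidate ['C2=S', 'C3=S'] -> C1=M] -> [I,M,I,I]
Op 7: C3 write [C3 write: invalidate ['C1=M'] -> C3=M] -> [I,I,I,M]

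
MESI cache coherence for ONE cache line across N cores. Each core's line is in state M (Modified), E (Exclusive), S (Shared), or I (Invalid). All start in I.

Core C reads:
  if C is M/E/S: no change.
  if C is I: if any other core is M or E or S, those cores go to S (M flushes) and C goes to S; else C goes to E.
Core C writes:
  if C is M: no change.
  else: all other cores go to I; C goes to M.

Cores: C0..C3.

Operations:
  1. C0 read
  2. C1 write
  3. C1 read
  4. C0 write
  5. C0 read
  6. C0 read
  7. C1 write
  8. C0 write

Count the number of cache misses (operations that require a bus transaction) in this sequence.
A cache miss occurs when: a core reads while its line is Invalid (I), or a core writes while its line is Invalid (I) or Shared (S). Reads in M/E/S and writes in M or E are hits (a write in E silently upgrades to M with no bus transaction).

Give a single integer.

Answer: 5

Derivation:
Op 1: C0 read [C0 read from I: no other sharers -> C0=E (exclusive)] -> [E,I,I,I] [MISS #1: read from I]
Op 2: C1 write [C1 write: invalidate ['C0=E'] -> C1=M] -> [I,M,I,I] [MISS #2: write from I]
Op 3: C1 read [C1 read: already in M, no change] -> [I,M,I,I] [hit: read from M]
Op 4: C0 write [C0 write: invalidate ['C1=M'] -> C0=M] -> [M,I,I,I] [MISS #3: write from I]
Op 5: C0 read [C0 read: already in M, no change] -> [M,I,I,I] [hit: read from M]
Op 6: C0 read [C0 read: already in M, no change] -> [M,I,I,I] [hit: read from M]
Op 7: C1 write [C1 write: invalidate ['C0=M'] -> C1=M] -> [I,M,I,I] [MISS #4: write from I]
Op 8: C0 write [C0 write: invalidate ['C1=M'] -> C0=M] -> [M,I,I,I] [MISS #5: write from I]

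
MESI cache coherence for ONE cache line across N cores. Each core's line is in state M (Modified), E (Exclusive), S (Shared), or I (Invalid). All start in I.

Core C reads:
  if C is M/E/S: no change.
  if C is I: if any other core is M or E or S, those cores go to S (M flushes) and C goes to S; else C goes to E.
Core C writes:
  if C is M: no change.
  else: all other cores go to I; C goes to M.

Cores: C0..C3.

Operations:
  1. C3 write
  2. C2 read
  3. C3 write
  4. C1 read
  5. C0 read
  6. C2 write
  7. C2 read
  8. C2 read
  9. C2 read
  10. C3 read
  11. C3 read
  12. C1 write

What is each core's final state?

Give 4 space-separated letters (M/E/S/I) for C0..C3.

Answer: I M I I

Derivation:
Op 1: C3 write [C3 write: invalidate none -> C3=M] -> [I,I,I,M]
Op 2: C2 read [C2 read from I: others=['C3=M'] -> C2=S, others downsized to S] -> [I,I,S,S]
Op 3: C3 write [C3 write: invalidate ['C2=S'] -> C3=M] -> [I,I,I,M]
Op 4: C1 read [C1 read from I: others=['C3=M'] -> C1=S, others downsized to S] -> [I,S,I,S]
Op 5: C0 read [C0 read from I: others=['C1=S', 'C3=S'] -> C0=S, others downsized to S] -> [S,S,I,S]
Op 6: C2 write [C2 write: invalidate ['C0=S', 'C1=S', 'C3=S'] -> C2=M] -> [I,I,M,I]
Op 7: C2 read [C2 read: already in M, no change] -> [I,I,M,I]
Op 8: C2 read [C2 read: already in M, no change] -> [I,I,M,I]
Op 9: C2 read [C2 read: already in M, no change] -> [I,I,M,I]
Op 10: C3 read [C3 read from I: others=['C2=M'] -> C3=S, others downsized to S] -> [I,I,S,S]
Op 11: C3 read [C3 read: already in S, no change] -> [I,I,S,S]
Op 12: C1 write [C1 write: invalidate ['C2=S', 'C3=S'] -> C1=M] -> [I,M,I,I]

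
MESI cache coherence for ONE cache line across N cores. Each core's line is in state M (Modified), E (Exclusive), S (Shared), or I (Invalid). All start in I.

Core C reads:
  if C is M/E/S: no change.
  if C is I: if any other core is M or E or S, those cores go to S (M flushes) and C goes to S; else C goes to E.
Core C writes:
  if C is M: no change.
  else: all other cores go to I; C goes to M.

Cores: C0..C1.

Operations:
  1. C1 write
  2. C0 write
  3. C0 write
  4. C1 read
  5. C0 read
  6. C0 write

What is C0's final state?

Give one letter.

Op 1: C1 write [C1 write: invalidate none -> C1=M] -> [I,M]
Op 2: C0 write [C0 write: invalidate ['C1=M'] -> C0=M] -> [M,I]
Op 3: C0 write [C0 write: already M (modified), no change] -> [M,I]
Op 4: C1 read [C1 read from I: others=['C0=M'] -> C1=S, others downsized to S] -> [S,S]
Op 5: C0 read [C0 read: already in S, no change] -> [S,S]
Op 6: C0 write [C0 write: invalidate ['C1=S'] -> C0=M] -> [M,I]

Answer: M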